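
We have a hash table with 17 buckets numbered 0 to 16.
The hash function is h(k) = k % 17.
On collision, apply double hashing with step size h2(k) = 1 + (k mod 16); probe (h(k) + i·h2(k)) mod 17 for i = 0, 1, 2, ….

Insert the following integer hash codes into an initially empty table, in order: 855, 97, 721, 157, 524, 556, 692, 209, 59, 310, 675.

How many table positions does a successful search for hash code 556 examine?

2

855 hashes to 5; slot 5 is free → place at 5.
97 hashes to 12; slot 12 is free → place at 12.
721 hashes to 7; slot 7 is free → place at 7.
157 hashes to 4; slot 4 is free → place at 4.
524 hashes to 14; slot 14 is free → place at 14.
556 hashes to 12, h2=13; 12 taken → place at 8.
692 hashes to 12, h2=5; 12 taken → place at 0.
209 hashes to 5, h2=2; 5,7 taken → place at 9.
59 hashes to 8, h2=12; 8 taken → place at 3.
310 hashes to 4, h2=7; 4 taken → place at 11.
675 hashes to 12, h2=4; 12 taken → place at 16.
Table: [692, _, _, 59, 157, 855, _, 721, 556, 209, _, 310, 97, _, 524, _, 675]
Lookup 556: h=12, h2=13, probe 12,8 → found at 8.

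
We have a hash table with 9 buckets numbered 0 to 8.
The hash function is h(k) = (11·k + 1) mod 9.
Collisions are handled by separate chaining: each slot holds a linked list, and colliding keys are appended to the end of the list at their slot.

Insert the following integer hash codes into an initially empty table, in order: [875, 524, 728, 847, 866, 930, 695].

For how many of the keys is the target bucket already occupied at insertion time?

Insert 875: h=5, bucket 5 empty → new chain.
Insert 524: h=5, bucket 5 nonempty → append to chain.
Insert 728: h=8, bucket 8 empty → new chain.
Insert 847: h=3, bucket 3 empty → new chain.
Insert 866: h=5, bucket 5 nonempty → append to chain.
Insert 930: h=7, bucket 7 empty → new chain.
Insert 695: h=5, bucket 5 nonempty → append to chain.
Final buckets:
0: ∅
1: ∅
2: ∅
3: 847
4: ∅
5: 875 -> 524 -> 866 -> 695
6: ∅
7: 930
8: 728

3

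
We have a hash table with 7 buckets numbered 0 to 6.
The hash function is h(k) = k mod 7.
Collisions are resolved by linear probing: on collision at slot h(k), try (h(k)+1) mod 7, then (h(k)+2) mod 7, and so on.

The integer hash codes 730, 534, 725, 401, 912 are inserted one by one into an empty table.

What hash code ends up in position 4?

730 hashes to 2; slot 2 is free => place at 2.
534 hashes to 2; 2 taken => place at 3.
725 hashes to 4; slot 4 is free => place at 4.
401 hashes to 2; 2,3,4 taken => place at 5.
912 hashes to 2; 2,3,4,5 taken => place at 6.
Table: [., ., 730, 534, 725, 401, 912]

725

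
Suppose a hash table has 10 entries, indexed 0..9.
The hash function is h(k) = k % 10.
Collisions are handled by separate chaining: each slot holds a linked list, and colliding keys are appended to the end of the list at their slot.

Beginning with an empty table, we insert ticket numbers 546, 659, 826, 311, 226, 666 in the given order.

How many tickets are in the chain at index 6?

4

Insert 546: h=6, bucket 6 empty -> new chain.
Insert 659: h=9, bucket 9 empty -> new chain.
Insert 826: h=6, bucket 6 nonempty -> append to chain.
Insert 311: h=1, bucket 1 empty -> new chain.
Insert 226: h=6, bucket 6 nonempty -> append to chain.
Insert 666: h=6, bucket 6 nonempty -> append to chain.
Final buckets:
0: .
1: 311
2: .
3: .
4: .
5: .
6: 546 -> 826 -> 226 -> 666
7: .
8: .
9: 659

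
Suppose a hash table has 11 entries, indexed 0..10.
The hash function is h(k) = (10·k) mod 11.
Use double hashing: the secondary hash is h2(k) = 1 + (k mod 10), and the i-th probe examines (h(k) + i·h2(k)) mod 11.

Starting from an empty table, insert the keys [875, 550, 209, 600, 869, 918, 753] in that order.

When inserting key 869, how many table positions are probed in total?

875: h=5 → slot 5
550: h=0 → slot 0
209: h=0, h2=10, probe 0,10 → slot 10
600: h=5, h2=1, probe 5,6 → slot 6
869: h=0, h2=10, probe 0,10,9 → slot 9
918: h=6, h2=9, probe 6,4 → slot 4
753: h=6, h2=4, probe 6,10,3 → slot 3
Table: [550, —, —, 753, 918, 875, 600, —, —, 869, 209]

3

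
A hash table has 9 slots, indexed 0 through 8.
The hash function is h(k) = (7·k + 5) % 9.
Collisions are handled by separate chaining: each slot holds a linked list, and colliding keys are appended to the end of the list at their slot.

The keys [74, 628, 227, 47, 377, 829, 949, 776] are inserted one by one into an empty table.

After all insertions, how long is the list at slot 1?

74 → bucket 1
628 → bucket 0
227 → bucket 1 (collision)
47 → bucket 1 (collision)
377 → bucket 7
829 → bucket 3
949 → bucket 6
776 → bucket 1 (collision)
Final buckets:
0: 628
1: 74 -> 227 -> 47 -> 776
2: .
3: 829
4: .
5: .
6: 949
7: 377
8: .

4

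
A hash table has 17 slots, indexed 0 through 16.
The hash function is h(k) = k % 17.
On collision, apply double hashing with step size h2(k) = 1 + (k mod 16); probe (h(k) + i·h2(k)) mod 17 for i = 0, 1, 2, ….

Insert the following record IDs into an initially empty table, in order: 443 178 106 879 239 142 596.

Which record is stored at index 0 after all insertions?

239

443 hashes to 1; slot 1 is free → place at 1.
178 hashes to 8; slot 8 is free → place at 8.
106 hashes to 4; slot 4 is free → place at 4.
879 hashes to 12; slot 12 is free → place at 12.
239 hashes to 1, h2=16; 1 taken → place at 0.
142 hashes to 6; slot 6 is free → place at 6.
596 hashes to 1, h2=5; 1,6 taken → place at 11.
Table: [239, 443, -, -, 106, -, 142, -, 178, -, -, 596, 879, -, -, -, -]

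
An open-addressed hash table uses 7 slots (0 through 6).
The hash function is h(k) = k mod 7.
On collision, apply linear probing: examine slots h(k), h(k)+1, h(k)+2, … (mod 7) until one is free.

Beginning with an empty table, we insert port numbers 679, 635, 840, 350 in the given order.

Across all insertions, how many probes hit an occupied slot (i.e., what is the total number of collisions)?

679: h=0 => slot 0
635: h=5 => slot 5
840: h=0, probe 0,1 => slot 1
350: h=0, probe 0,1,2 => slot 2
Table: [679, 840, 350, -, -, 635, -]

3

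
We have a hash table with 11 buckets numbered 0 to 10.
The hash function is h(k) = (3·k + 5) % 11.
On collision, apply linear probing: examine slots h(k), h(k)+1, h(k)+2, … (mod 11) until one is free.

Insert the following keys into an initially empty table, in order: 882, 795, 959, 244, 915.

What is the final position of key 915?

4

882 hashes to 0; slot 0 is free -> place at 0.
795 hashes to 3; slot 3 is free -> place at 3.
959 hashes to 0; 0 taken -> place at 1.
244 hashes to 0; 0,1 taken -> place at 2.
915 hashes to 0; 0,1,2,3 taken -> place at 4.
Table: [882, 959, 244, 795, 915, —, —, —, —, —, —]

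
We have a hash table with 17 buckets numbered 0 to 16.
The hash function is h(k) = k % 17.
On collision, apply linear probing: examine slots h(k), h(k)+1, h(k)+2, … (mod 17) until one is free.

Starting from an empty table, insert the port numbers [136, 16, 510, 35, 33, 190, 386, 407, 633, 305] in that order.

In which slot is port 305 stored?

7

Insert 136: h=0, slot 0 empty => index 0.
Insert 16: h=16, slot 16 empty => index 16.
Insert 510: h=0, slot 0 occupied => index 1.
Insert 35: h=1, slot 1 occupied => index 2.
Insert 33: h=16, slots 16,0,1,2 occupied => index 3.
Insert 190: h=3, slot 3 occupied => index 4.
Insert 386: h=12, slot 12 empty => index 12.
Insert 407: h=16, slots 16,0,1,2,3,4 occupied => index 5.
Insert 633: h=4, slots 4,5 occupied => index 6.
Insert 305: h=16, slots 16,0,1,2,3,4,5,6 occupied => index 7.
Table: [136, 510, 35, 33, 190, 407, 633, 305, ∅, ∅, ∅, ∅, 386, ∅, ∅, ∅, 16]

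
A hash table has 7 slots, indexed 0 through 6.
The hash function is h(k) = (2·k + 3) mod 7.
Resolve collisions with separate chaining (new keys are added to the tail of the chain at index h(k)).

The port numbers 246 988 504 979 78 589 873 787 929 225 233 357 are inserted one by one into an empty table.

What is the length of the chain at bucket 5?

246 -> bucket 5
988 -> bucket 5 (collision)
504 -> bucket 3
979 -> bucket 1
78 -> bucket 5 (collision)
589 -> bucket 5 (collision)
873 -> bucket 6
787 -> bucket 2
929 -> bucket 6 (collision)
225 -> bucket 5 (collision)
233 -> bucket 0
357 -> bucket 3 (collision)
Final buckets:
0: 233
1: 979
2: 787
3: 504 -> 357
4: ∅
5: 246 -> 988 -> 78 -> 589 -> 225
6: 873 -> 929

5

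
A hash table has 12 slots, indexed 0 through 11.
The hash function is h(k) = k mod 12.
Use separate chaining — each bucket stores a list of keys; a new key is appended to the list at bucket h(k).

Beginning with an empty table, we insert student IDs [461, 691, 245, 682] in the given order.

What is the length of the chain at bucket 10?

1

461 -> bucket 5
691 -> bucket 7
245 -> bucket 5 (collision)
682 -> bucket 10
Final buckets:
0: .
1: .
2: .
3: .
4: .
5: 461 -> 245
6: .
7: 691
8: .
9: .
10: 682
11: .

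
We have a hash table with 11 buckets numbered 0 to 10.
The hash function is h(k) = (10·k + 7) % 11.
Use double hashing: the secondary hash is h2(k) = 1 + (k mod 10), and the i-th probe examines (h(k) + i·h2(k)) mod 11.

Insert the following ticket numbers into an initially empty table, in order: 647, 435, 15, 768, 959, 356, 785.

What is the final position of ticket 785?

4

Insert 647: h=9, slot 9 empty => index 9.
Insert 435: h=1, slot 1 empty => index 1.
Insert 15: h=3, slot 3 empty => index 3.
Insert 768: h=9, h2=9, slot 9 occupied => index 7.
Insert 959: h=5, slot 5 empty => index 5.
Insert 356: h=3, h2=7, slot 3 occupied => index 10.
Insert 785: h=3, h2=6, slots 3,9 occupied => index 4.
Table: [-, 435, -, 15, 785, 959, -, 768, -, 647, 356]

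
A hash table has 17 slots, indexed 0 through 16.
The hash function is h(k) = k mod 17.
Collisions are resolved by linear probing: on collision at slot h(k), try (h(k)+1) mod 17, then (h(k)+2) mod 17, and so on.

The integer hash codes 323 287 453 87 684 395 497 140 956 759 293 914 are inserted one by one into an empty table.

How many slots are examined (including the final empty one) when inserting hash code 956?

5

323: h=0 → slot 0
287: h=15 → slot 15
453: h=11 → slot 11
87: h=2 → slot 2
684: h=4 → slot 4
395: h=4, probe 4,5 → slot 5
497: h=4, probe 4,5,6 → slot 6
140: h=4, probe 4,5,6,7 → slot 7
956: h=4, probe 4,5,6,7,8 → slot 8
759: h=11, probe 11,12 → slot 12
293: h=4, probe 4,5,6,7,8,9 → slot 9
914: h=13 → slot 13
Table: [323, _, 87, _, 684, 395, 497, 140, 956, 293, _, 453, 759, 914, _, 287, _]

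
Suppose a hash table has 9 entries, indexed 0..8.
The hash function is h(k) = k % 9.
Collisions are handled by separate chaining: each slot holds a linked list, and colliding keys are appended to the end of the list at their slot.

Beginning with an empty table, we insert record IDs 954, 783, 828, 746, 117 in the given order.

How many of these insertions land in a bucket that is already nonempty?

954 -> bucket 0
783 -> bucket 0 (collision)
828 -> bucket 0 (collision)
746 -> bucket 8
117 -> bucket 0 (collision)
Final buckets:
0: 954 -> 783 -> 828 -> 117
1: ∅
2: ∅
3: ∅
4: ∅
5: ∅
6: ∅
7: ∅
8: 746

3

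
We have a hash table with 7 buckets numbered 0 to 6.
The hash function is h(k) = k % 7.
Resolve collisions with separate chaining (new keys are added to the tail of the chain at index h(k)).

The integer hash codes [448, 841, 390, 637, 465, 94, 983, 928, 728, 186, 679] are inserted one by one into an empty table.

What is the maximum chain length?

4

Insert 448: h=0, bucket 0 empty -> new chain.
Insert 841: h=1, bucket 1 empty -> new chain.
Insert 390: h=5, bucket 5 empty -> new chain.
Insert 637: h=0, bucket 0 nonempty -> append to chain.
Insert 465: h=3, bucket 3 empty -> new chain.
Insert 94: h=3, bucket 3 nonempty -> append to chain.
Insert 983: h=3, bucket 3 nonempty -> append to chain.
Insert 928: h=4, bucket 4 empty -> new chain.
Insert 728: h=0, bucket 0 nonempty -> append to chain.
Insert 186: h=4, bucket 4 nonempty -> append to chain.
Insert 679: h=0, bucket 0 nonempty -> append to chain.
Final buckets:
0: 448 -> 637 -> 728 -> 679
1: 841
2: .
3: 465 -> 94 -> 983
4: 928 -> 186
5: 390
6: .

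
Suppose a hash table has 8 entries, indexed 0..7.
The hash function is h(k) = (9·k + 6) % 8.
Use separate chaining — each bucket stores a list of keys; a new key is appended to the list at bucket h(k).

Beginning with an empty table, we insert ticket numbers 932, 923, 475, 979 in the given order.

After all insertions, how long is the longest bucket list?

3

932 -> bucket 2
923 -> bucket 1
475 -> bucket 1 (collision)
979 -> bucket 1 (collision)
Final buckets:
0: —
1: 923 -> 475 -> 979
2: 932
3: —
4: —
5: —
6: —
7: —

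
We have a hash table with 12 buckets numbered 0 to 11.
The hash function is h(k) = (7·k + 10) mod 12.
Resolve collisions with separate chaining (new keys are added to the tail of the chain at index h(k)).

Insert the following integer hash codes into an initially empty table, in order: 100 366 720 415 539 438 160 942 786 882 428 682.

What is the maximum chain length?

5

Insert 100: h=2, bucket 2 empty -> new chain.
Insert 366: h=4, bucket 4 empty -> new chain.
Insert 720: h=10, bucket 10 empty -> new chain.
Insert 415: h=11, bucket 11 empty -> new chain.
Insert 539: h=3, bucket 3 empty -> new chain.
Insert 438: h=4, bucket 4 nonempty -> append to chain.
Insert 160: h=2, bucket 2 nonempty -> append to chain.
Insert 942: h=4, bucket 4 nonempty -> append to chain.
Insert 786: h=4, bucket 4 nonempty -> append to chain.
Insert 882: h=4, bucket 4 nonempty -> append to chain.
Insert 428: h=6, bucket 6 empty -> new chain.
Insert 682: h=8, bucket 8 empty -> new chain.
Final buckets:
0: -
1: -
2: 100 -> 160
3: 539
4: 366 -> 438 -> 942 -> 786 -> 882
5: -
6: 428
7: -
8: 682
9: -
10: 720
11: 415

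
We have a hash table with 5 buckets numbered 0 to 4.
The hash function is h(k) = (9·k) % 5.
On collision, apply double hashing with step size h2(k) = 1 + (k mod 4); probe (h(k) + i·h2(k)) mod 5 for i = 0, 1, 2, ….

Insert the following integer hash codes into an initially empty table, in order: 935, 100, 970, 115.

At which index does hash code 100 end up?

Insert 935: h=0, slot 0 empty -> index 0.
Insert 100: h=0, h2=1, slot 0 occupied -> index 1.
Insert 970: h=0, h2=3, slot 0 occupied -> index 3.
Insert 115: h=0, h2=4, slot 0 occupied -> index 4.
Table: [935, 100, -, 970, 115]

1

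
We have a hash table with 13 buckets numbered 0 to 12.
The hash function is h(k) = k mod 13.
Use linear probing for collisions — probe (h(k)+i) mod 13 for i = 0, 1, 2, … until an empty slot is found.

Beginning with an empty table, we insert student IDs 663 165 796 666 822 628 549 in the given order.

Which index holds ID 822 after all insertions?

Insert 663: h=0, slot 0 empty -> index 0.
Insert 165: h=9, slot 9 empty -> index 9.
Insert 796: h=3, slot 3 empty -> index 3.
Insert 666: h=3, slot 3 occupied -> index 4.
Insert 822: h=3, slots 3,4 occupied -> index 5.
Insert 628: h=4, slots 4,5 occupied -> index 6.
Insert 549: h=3, slots 3,4,5,6 occupied -> index 7.
Table: [663, —, —, 796, 666, 822, 628, 549, —, 165, —, —, —]

5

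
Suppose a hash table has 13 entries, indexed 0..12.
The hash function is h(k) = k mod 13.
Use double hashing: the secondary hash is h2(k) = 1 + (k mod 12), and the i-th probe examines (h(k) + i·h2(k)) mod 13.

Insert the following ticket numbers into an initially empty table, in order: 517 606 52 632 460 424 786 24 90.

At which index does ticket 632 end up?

4

517 hashes to 10; slot 10 is free → place at 10.
606 hashes to 8; slot 8 is free → place at 8.
52 hashes to 0; slot 0 is free → place at 0.
632 hashes to 8, h2=9; 8 taken → place at 4.
460 hashes to 5; slot 5 is free → place at 5.
424 hashes to 8, h2=5; 8,0,5,10 taken → place at 2.
786 hashes to 6; slot 6 is free → place at 6.
24 hashes to 11; slot 11 is free → place at 11.
90 hashes to 12; slot 12 is free → place at 12.
Table: [52, -, 424, -, 632, 460, 786, -, 606, -, 517, 24, 90]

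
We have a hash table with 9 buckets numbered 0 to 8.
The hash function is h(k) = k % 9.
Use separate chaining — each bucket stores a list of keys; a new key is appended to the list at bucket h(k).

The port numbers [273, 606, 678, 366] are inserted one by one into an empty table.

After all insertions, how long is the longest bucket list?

273 -> bucket 3
606 -> bucket 3 (collision)
678 -> bucket 3 (collision)
366 -> bucket 6
Final buckets:
0: _
1: _
2: _
3: 273 -> 606 -> 678
4: _
5: _
6: 366
7: _
8: _

3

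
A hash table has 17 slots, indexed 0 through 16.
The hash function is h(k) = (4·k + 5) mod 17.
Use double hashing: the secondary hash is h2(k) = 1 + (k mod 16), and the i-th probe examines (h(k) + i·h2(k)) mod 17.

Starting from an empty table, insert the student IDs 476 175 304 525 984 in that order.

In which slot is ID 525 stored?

476 hashes to 5; slot 5 is free → place at 5.
175 hashes to 8; slot 8 is free → place at 8.
304 hashes to 14; slot 14 is free → place at 14.
525 hashes to 14, h2=14; 14 taken → place at 11.
984 hashes to 14, h2=9; 14 taken → place at 6.
Table: [-, -, -, -, -, 476, 984, -, 175, -, -, 525, -, -, 304, -, -]

11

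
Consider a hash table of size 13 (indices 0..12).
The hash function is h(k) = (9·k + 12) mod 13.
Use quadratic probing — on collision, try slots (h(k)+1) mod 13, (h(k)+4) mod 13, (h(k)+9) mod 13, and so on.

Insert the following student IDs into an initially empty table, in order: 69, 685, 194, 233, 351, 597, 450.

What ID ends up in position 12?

69: h=9 => slot 9
685: h=2 => slot 2
194: h=3 => slot 3
233: h=3, probe 3,4 => slot 4
351: h=12 => slot 12
597: h=3, probe 3,4,7 => slot 7
450: h=6 => slot 6
Table: [_, _, 685, 194, 233, _, 450, 597, _, 69, _, _, 351]

351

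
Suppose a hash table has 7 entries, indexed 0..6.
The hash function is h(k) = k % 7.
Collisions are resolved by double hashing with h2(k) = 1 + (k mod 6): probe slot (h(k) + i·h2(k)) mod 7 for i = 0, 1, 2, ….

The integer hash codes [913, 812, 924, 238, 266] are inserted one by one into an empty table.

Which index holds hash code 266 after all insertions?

6

913 hashes to 3; slot 3 is free -> place at 3.
812 hashes to 0; slot 0 is free -> place at 0.
924 hashes to 0, h2=1; 0 taken -> place at 1.
238 hashes to 0, h2=5; 0 taken -> place at 5.
266 hashes to 0, h2=3; 0,3 taken -> place at 6.
Table: [812, 924, ., 913, ., 238, 266]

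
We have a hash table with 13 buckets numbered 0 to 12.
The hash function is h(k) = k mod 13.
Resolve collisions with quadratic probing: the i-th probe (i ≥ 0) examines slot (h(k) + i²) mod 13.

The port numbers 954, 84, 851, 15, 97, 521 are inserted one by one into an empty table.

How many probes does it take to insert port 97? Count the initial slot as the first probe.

Insert 954: h=5, slot 5 empty => index 5.
Insert 84: h=6, slot 6 empty => index 6.
Insert 851: h=6, slot 6 occupied => index 7.
Insert 15: h=2, slot 2 empty => index 2.
Insert 97: h=6, slots 6,7 occupied => index 10.
Insert 521: h=1, slot 1 empty => index 1.
Table: [-, 521, 15, -, -, 954, 84, 851, -, -, 97, -, -]

3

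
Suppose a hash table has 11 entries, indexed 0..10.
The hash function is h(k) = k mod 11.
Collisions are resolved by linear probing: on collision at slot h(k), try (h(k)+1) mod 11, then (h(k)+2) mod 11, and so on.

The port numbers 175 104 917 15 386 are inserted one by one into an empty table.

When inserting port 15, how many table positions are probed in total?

175: h=10 → slot 10
104: h=5 → slot 5
917: h=4 → slot 4
15: h=4, probe 4,5,6 → slot 6
386: h=1 → slot 1
Table: [—, 386, —, —, 917, 104, 15, —, —, —, 175]

3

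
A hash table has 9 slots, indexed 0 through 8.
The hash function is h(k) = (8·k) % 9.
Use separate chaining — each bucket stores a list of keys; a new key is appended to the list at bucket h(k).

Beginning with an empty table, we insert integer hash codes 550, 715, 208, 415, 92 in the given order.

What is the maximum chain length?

3

550 -> bucket 8
715 -> bucket 5
208 -> bucket 8 (collision)
415 -> bucket 8 (collision)
92 -> bucket 7
Final buckets:
0: -
1: -
2: -
3: -
4: -
5: 715
6: -
7: 92
8: 550 -> 208 -> 415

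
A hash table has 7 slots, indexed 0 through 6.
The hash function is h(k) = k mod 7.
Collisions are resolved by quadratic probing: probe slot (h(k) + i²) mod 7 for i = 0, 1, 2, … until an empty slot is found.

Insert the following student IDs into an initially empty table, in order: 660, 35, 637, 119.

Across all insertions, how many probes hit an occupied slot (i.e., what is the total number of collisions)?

3

660: h=2 -> slot 2
35: h=0 -> slot 0
637: h=0, probe 0,1 -> slot 1
119: h=0, probe 0,1,4 -> slot 4
Table: [35, 637, 660, ., 119, ., .]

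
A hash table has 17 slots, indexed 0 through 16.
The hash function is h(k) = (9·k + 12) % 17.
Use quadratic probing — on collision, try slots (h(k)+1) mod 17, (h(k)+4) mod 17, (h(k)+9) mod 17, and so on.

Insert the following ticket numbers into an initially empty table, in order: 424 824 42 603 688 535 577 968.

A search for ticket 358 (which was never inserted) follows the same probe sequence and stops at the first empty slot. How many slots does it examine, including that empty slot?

424: h=3 → slot 3
824: h=16 → slot 16
42: h=16, probe 16,0 → slot 0
603: h=16, probe 16,0,3,8 → slot 8
688: h=16, probe 16,0,3,8,15 → slot 15
535: h=16, probe 16,0,3,8,15,7 → slot 7
577: h=3, probe 3,4 → slot 4
968: h=3, probe 3,4,7,12 → slot 12
Table: [42, _, _, 424, 577, _, _, 535, 603, _, _, _, 968, _, _, 688, 824]
Lookup 358: h=4, probe 4,5 → slot 5 empty, not found.

2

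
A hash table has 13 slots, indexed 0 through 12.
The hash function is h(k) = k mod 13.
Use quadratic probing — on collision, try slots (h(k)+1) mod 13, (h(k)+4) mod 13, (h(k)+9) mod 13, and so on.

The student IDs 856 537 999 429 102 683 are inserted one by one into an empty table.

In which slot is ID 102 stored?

856 hashes to 11; slot 11 is free => place at 11.
537 hashes to 4; slot 4 is free => place at 4.
999 hashes to 11; 11 taken => place at 12.
429 hashes to 0; slot 0 is free => place at 0.
102 hashes to 11; 11,12 taken => place at 2.
683 hashes to 7; slot 7 is free => place at 7.
Table: [429, ∅, 102, ∅, 537, ∅, ∅, 683, ∅, ∅, ∅, 856, 999]

2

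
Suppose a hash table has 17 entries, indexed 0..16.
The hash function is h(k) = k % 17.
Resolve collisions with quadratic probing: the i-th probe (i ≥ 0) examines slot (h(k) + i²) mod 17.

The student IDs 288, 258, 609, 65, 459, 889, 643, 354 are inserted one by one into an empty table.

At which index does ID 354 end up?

6

288: h=16 → slot 16
258: h=3 → slot 3
609: h=14 → slot 14
65: h=14, probe 14,15 → slot 15
459: h=0 → slot 0
889: h=5 → slot 5
643: h=14, probe 14,15,1 → slot 1
354: h=14, probe 14,15,1,6 → slot 6
Table: [459, 643, _, 258, _, 889, 354, _, _, _, _, _, _, _, 609, 65, 288]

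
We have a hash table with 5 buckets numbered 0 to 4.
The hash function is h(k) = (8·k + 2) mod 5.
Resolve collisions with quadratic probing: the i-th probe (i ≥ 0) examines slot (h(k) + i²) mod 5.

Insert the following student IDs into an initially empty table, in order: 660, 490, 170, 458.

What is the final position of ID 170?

660 hashes to 2; slot 2 is free => place at 2.
490 hashes to 2; 2 taken => place at 3.
170 hashes to 2; 2,3 taken => place at 1.
458 hashes to 1; 1,2 taken => place at 0.
Table: [458, 170, 660, 490, ∅]

1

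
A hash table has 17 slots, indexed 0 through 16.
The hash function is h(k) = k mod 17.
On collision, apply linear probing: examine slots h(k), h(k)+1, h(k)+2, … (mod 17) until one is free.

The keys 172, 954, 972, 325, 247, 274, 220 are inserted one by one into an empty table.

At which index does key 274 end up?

6

172 hashes to 2; slot 2 is free → place at 2.
954 hashes to 2; 2 taken → place at 3.
972 hashes to 3; 3 taken → place at 4.
325 hashes to 2; 2,3,4 taken → place at 5.
247 hashes to 9; slot 9 is free → place at 9.
274 hashes to 2; 2,3,4,5 taken → place at 6.
220 hashes to 16; slot 16 is free → place at 16.
Table: [-, -, 172, 954, 972, 325, 274, -, -, 247, -, -, -, -, -, -, 220]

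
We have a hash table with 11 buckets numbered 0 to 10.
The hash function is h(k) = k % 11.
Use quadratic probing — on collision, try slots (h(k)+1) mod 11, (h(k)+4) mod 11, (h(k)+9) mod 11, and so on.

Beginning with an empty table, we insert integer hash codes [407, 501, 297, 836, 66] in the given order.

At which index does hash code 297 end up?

1

407: h=0 -> slot 0
501: h=6 -> slot 6
297: h=0, probe 0,1 -> slot 1
836: h=0, probe 0,1,4 -> slot 4
66: h=0, probe 0,1,4,9 -> slot 9
Table: [407, 297, -, -, 836, -, 501, -, -, 66, -]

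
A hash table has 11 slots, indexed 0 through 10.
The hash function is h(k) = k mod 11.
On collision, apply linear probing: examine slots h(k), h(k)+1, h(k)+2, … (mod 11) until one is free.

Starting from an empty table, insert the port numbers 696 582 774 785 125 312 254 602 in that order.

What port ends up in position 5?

696 hashes to 3; slot 3 is free → place at 3.
582 hashes to 10; slot 10 is free → place at 10.
774 hashes to 4; slot 4 is free → place at 4.
785 hashes to 4; 4 taken → place at 5.
125 hashes to 4; 4,5 taken → place at 6.
312 hashes to 4; 4,5,6 taken → place at 7.
254 hashes to 1; slot 1 is free → place at 1.
602 hashes to 8; slot 8 is free → place at 8.
Table: [—, 254, —, 696, 774, 785, 125, 312, 602, —, 582]

785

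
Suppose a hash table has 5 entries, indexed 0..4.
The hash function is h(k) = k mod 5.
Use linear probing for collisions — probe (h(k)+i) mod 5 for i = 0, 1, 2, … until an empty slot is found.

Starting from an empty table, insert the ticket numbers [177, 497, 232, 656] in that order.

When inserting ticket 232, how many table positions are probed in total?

3

177: h=2 -> slot 2
497: h=2, probe 2,3 -> slot 3
232: h=2, probe 2,3,4 -> slot 4
656: h=1 -> slot 1
Table: [—, 656, 177, 497, 232]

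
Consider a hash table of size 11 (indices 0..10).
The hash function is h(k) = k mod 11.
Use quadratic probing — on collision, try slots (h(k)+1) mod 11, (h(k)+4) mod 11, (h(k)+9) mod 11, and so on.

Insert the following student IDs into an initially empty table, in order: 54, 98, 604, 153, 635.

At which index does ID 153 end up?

Insert 54: h=10, slot 10 empty → index 10.
Insert 98: h=10, slot 10 occupied → index 0.
Insert 604: h=10, slots 10,0 occupied → index 3.
Insert 153: h=10, slots 10,0,3 occupied → index 8.
Insert 635: h=8, slot 8 occupied → index 9.
Table: [98, _, _, 604, _, _, _, _, 153, 635, 54]

8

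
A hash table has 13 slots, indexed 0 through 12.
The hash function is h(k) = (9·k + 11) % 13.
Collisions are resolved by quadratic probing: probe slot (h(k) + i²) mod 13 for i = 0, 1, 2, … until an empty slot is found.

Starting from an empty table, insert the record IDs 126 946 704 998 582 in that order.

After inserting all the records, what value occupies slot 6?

582

126: h=1 => slot 1
946: h=10 => slot 10
704: h=3 => slot 3
998: h=10, probe 10,11 => slot 11
582: h=10, probe 10,11,1,6 => slot 6
Table: [—, 126, —, 704, —, —, 582, —, —, —, 946, 998, —]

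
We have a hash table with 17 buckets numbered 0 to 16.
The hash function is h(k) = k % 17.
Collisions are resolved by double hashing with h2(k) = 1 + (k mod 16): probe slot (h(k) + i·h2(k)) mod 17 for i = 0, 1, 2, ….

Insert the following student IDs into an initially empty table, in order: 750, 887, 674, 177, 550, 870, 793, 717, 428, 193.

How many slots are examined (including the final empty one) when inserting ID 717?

750: h=2 → slot 2
887: h=3 → slot 3
674: h=11 → slot 11
177: h=7 → slot 7
550: h=6 → slot 6
870: h=3, h2=7, probe 3,10 → slot 10
793: h=11, h2=10, probe 11,4 → slot 4
717: h=3, h2=14, probe 3,0 → slot 0
428: h=3, h2=13, probe 3,16 → slot 16
193: h=6, h2=2, probe 6,8 → slot 8
Table: [717, ∅, 750, 887, 793, ∅, 550, 177, 193, ∅, 870, 674, ∅, ∅, ∅, ∅, 428]

2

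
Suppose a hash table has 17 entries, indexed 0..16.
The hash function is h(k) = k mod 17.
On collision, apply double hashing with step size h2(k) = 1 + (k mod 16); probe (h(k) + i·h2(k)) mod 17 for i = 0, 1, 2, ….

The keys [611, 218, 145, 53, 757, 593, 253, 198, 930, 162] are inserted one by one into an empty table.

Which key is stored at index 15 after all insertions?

611 hashes to 16; slot 16 is free -> place at 16.
218 hashes to 14; slot 14 is free -> place at 14.
145 hashes to 9; slot 9 is free -> place at 9.
53 hashes to 2; slot 2 is free -> place at 2.
757 hashes to 9, h2=6; 9 taken -> place at 15.
593 hashes to 15, h2=2; 15 taken -> place at 0.
253 hashes to 15, h2=14; 15 taken -> place at 12.
198 hashes to 11; slot 11 is free -> place at 11.
930 hashes to 12, h2=3; 12,15 taken -> place at 1.
162 hashes to 9, h2=3; 9,12,15,1 taken -> place at 4.
Table: [593, 930, 53, —, 162, —, —, —, —, 145, —, 198, 253, —, 218, 757, 611]

757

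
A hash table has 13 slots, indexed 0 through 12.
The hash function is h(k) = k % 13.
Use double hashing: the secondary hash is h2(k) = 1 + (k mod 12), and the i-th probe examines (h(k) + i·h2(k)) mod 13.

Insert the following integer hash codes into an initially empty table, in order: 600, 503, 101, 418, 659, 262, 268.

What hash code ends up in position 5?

Insert 600: h=2, slot 2 empty → index 2.
Insert 503: h=9, slot 9 empty → index 9.
Insert 101: h=10, slot 10 empty → index 10.
Insert 418: h=2, h2=11, slot 2 occupied → index 0.
Insert 659: h=9, h2=12, slot 9 occupied → index 8.
Insert 262: h=2, h2=11, slots 2,0 occupied → index 11.
Insert 268: h=8, h2=5, slots 8,0 occupied → index 5.
Table: [418, -, 600, -, -, 268, -, -, 659, 503, 101, 262, -]

268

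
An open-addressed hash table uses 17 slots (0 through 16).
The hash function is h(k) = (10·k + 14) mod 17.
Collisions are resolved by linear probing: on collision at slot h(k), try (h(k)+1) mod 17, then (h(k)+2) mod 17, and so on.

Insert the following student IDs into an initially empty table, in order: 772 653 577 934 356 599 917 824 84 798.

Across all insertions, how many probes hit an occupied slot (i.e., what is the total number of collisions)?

17

772 hashes to 16; slot 16 is free -> place at 16.
653 hashes to 16; 16 taken -> place at 0.
577 hashes to 4; slot 4 is free -> place at 4.
934 hashes to 4; 4 taken -> place at 5.
356 hashes to 4; 4,5 taken -> place at 6.
599 hashes to 3; slot 3 is free -> place at 3.
917 hashes to 4; 4,5,6 taken -> place at 7.
824 hashes to 9; slot 9 is free -> place at 9.
84 hashes to 4; 4,5,6,7 taken -> place at 8.
798 hashes to 4; 4,5,6,7,8,9 taken -> place at 10.
Table: [653, —, —, 599, 577, 934, 356, 917, 84, 824, 798, —, —, —, —, —, 772]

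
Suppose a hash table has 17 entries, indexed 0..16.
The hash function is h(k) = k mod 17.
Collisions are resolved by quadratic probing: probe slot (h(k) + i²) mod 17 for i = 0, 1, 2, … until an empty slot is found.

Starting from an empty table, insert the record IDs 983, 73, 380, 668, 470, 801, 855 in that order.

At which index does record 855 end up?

4

Insert 983: h=14, slot 14 empty => index 14.
Insert 73: h=5, slot 5 empty => index 5.
Insert 380: h=6, slot 6 empty => index 6.
Insert 668: h=5, slots 5,6 occupied => index 9.
Insert 470: h=11, slot 11 empty => index 11.
Insert 801: h=2, slot 2 empty => index 2.
Insert 855: h=5, slots 5,6,9,14 occupied => index 4.
Table: [-, -, 801, -, 855, 73, 380, -, -, 668, -, 470, -, -, 983, -, -]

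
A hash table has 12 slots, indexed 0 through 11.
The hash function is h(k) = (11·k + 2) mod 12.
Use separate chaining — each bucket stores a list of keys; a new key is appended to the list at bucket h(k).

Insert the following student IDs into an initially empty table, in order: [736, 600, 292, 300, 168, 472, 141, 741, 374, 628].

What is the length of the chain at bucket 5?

2

736 -> bucket 10
600 -> bucket 2
292 -> bucket 10 (collision)
300 -> bucket 2 (collision)
168 -> bucket 2 (collision)
472 -> bucket 10 (collision)
141 -> bucket 5
741 -> bucket 5 (collision)
374 -> bucket 0
628 -> bucket 10 (collision)
Final buckets:
0: 374
1: ∅
2: 600 -> 300 -> 168
3: ∅
4: ∅
5: 141 -> 741
6: ∅
7: ∅
8: ∅
9: ∅
10: 736 -> 292 -> 472 -> 628
11: ∅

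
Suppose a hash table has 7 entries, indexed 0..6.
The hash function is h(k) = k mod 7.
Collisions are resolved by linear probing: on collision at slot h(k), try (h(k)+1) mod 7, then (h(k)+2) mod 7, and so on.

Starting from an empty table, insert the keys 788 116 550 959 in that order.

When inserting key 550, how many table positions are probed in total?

788: h=4 → slot 4
116: h=4, probe 4,5 → slot 5
550: h=4, probe 4,5,6 → slot 6
959: h=0 → slot 0
Table: [959, ∅, ∅, ∅, 788, 116, 550]

3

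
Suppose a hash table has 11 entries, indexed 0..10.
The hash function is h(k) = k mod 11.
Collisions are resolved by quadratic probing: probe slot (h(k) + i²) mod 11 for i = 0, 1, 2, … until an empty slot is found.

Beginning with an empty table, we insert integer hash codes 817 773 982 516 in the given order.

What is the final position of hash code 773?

4

Insert 817: h=3, slot 3 empty → index 3.
Insert 773: h=3, slot 3 occupied → index 4.
Insert 982: h=3, slots 3,4 occupied → index 7.
Insert 516: h=10, slot 10 empty → index 10.
Table: [_, _, _, 817, 773, _, _, 982, _, _, 516]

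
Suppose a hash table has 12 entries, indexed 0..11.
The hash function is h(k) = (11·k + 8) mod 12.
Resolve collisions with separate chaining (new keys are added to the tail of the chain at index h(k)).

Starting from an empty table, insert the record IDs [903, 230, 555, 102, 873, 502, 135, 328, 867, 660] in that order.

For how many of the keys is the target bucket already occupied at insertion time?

Insert 903: h=5, bucket 5 empty → new chain.
Insert 230: h=6, bucket 6 empty → new chain.
Insert 555: h=5, bucket 5 nonempty → append to chain.
Insert 102: h=2, bucket 2 empty → new chain.
Insert 873: h=11, bucket 11 empty → new chain.
Insert 502: h=10, bucket 10 empty → new chain.
Insert 135: h=5, bucket 5 nonempty → append to chain.
Insert 328: h=4, bucket 4 empty → new chain.
Insert 867: h=5, bucket 5 nonempty → append to chain.
Insert 660: h=8, bucket 8 empty → new chain.
Final buckets:
0: —
1: —
2: 102
3: —
4: 328
5: 903 -> 555 -> 135 -> 867
6: 230
7: —
8: 660
9: —
10: 502
11: 873

3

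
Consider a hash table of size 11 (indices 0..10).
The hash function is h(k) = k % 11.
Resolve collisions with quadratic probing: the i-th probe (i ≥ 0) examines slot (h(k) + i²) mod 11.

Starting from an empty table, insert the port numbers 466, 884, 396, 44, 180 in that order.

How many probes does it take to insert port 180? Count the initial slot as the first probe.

466 hashes to 4; slot 4 is free → place at 4.
884 hashes to 4; 4 taken → place at 5.
396 hashes to 0; slot 0 is free → place at 0.
44 hashes to 0; 0 taken → place at 1.
180 hashes to 4; 4,5 taken → place at 8.
Table: [396, 44, —, —, 466, 884, —, —, 180, —, —]

3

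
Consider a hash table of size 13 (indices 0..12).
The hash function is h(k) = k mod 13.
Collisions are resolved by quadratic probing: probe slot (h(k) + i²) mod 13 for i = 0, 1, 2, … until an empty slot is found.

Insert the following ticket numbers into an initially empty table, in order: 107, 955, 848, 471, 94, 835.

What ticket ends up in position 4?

107 hashes to 3; slot 3 is free -> place at 3.
955 hashes to 6; slot 6 is free -> place at 6.
848 hashes to 3; 3 taken -> place at 4.
471 hashes to 3; 3,4 taken -> place at 7.
94 hashes to 3; 3,4,7 taken -> place at 12.
835 hashes to 3; 3,4,7,12,6 taken -> place at 2.
Table: [∅, ∅, 835, 107, 848, ∅, 955, 471, ∅, ∅, ∅, ∅, 94]

848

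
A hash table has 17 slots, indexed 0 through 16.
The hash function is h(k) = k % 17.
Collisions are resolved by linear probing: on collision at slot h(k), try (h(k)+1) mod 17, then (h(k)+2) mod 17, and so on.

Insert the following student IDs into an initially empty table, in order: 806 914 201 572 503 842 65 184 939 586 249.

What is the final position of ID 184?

Insert 806: h=7, slot 7 empty -> index 7.
Insert 914: h=13, slot 13 empty -> index 13.
Insert 201: h=14, slot 14 empty -> index 14.
Insert 572: h=11, slot 11 empty -> index 11.
Insert 503: h=10, slot 10 empty -> index 10.
Insert 842: h=9, slot 9 empty -> index 9.
Insert 65: h=14, slot 14 occupied -> index 15.
Insert 184: h=14, slots 14,15 occupied -> index 16.
Insert 939: h=4, slot 4 empty -> index 4.
Insert 586: h=8, slot 8 empty -> index 8.
Insert 249: h=11, slot 11 occupied -> index 12.
Table: [_, _, _, _, 939, _, _, 806, 586, 842, 503, 572, 249, 914, 201, 65, 184]

16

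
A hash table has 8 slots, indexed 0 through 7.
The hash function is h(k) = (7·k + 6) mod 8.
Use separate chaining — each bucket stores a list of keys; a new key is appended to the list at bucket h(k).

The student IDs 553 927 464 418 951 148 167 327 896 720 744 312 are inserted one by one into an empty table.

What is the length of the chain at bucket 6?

5

Insert 553: h=5, bucket 5 empty -> new chain.
Insert 927: h=7, bucket 7 empty -> new chain.
Insert 464: h=6, bucket 6 empty -> new chain.
Insert 418: h=4, bucket 4 empty -> new chain.
Insert 951: h=7, bucket 7 nonempty -> append to chain.
Insert 148: h=2, bucket 2 empty -> new chain.
Insert 167: h=7, bucket 7 nonempty -> append to chain.
Insert 327: h=7, bucket 7 nonempty -> append to chain.
Insert 896: h=6, bucket 6 nonempty -> append to chain.
Insert 720: h=6, bucket 6 nonempty -> append to chain.
Insert 744: h=6, bucket 6 nonempty -> append to chain.
Insert 312: h=6, bucket 6 nonempty -> append to chain.
Final buckets:
0: -
1: -
2: 148
3: -
4: 418
5: 553
6: 464 -> 896 -> 720 -> 744 -> 312
7: 927 -> 951 -> 167 -> 327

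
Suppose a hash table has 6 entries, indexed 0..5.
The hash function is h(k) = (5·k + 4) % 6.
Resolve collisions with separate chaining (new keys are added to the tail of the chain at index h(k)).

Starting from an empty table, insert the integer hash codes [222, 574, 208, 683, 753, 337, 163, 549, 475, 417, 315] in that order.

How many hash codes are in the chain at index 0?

Insert 222: h=4, bucket 4 empty → new chain.
Insert 574: h=0, bucket 0 empty → new chain.
Insert 208: h=0, bucket 0 nonempty → append to chain.
Insert 683: h=5, bucket 5 empty → new chain.
Insert 753: h=1, bucket 1 empty → new chain.
Insert 337: h=3, bucket 3 empty → new chain.
Insert 163: h=3, bucket 3 nonempty → append to chain.
Insert 549: h=1, bucket 1 nonempty → append to chain.
Insert 475: h=3, bucket 3 nonempty → append to chain.
Insert 417: h=1, bucket 1 nonempty → append to chain.
Insert 315: h=1, bucket 1 nonempty → append to chain.
Final buckets:
0: 574 -> 208
1: 753 -> 549 -> 417 -> 315
2: -
3: 337 -> 163 -> 475
4: 222
5: 683

2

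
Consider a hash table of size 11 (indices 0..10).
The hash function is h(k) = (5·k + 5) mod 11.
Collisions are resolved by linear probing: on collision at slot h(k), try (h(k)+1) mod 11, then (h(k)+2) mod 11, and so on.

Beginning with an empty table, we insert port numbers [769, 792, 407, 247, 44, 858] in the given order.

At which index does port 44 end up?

Insert 769: h=0, slot 0 empty -> index 0.
Insert 792: h=5, slot 5 empty -> index 5.
Insert 407: h=5, slot 5 occupied -> index 6.
Insert 247: h=8, slot 8 empty -> index 8.
Insert 44: h=5, slots 5,6 occupied -> index 7.
Insert 858: h=5, slots 5,6,7,8 occupied -> index 9.
Table: [769, _, _, _, _, 792, 407, 44, 247, 858, _]

7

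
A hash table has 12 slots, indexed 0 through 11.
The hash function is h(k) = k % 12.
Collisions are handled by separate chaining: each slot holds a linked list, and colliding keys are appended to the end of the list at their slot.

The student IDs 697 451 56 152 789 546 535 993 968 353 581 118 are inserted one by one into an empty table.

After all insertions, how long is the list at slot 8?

Insert 697: h=1, bucket 1 empty -> new chain.
Insert 451: h=7, bucket 7 empty -> new chain.
Insert 56: h=8, bucket 8 empty -> new chain.
Insert 152: h=8, bucket 8 nonempty -> append to chain.
Insert 789: h=9, bucket 9 empty -> new chain.
Insert 546: h=6, bucket 6 empty -> new chain.
Insert 535: h=7, bucket 7 nonempty -> append to chain.
Insert 993: h=9, bucket 9 nonempty -> append to chain.
Insert 968: h=8, bucket 8 nonempty -> append to chain.
Insert 353: h=5, bucket 5 empty -> new chain.
Insert 581: h=5, bucket 5 nonempty -> append to chain.
Insert 118: h=10, bucket 10 empty -> new chain.
Final buckets:
0: _
1: 697
2: _
3: _
4: _
5: 353 -> 581
6: 546
7: 451 -> 535
8: 56 -> 152 -> 968
9: 789 -> 993
10: 118
11: _

3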